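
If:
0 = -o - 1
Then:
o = -1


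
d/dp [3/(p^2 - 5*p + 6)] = 3*(5 - 2*p)/(p^2 - 5*p + 6)^2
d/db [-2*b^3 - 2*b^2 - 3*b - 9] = -6*b^2 - 4*b - 3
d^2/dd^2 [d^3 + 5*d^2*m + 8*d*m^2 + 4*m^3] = 6*d + 10*m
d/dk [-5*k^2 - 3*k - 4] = -10*k - 3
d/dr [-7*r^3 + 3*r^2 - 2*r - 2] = -21*r^2 + 6*r - 2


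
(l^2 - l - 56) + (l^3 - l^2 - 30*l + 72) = l^3 - 31*l + 16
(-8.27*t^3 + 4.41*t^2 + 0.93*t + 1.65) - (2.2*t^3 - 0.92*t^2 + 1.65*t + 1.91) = -10.47*t^3 + 5.33*t^2 - 0.72*t - 0.26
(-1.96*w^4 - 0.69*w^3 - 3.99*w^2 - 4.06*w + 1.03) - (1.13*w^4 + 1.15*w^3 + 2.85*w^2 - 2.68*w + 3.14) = -3.09*w^4 - 1.84*w^3 - 6.84*w^2 - 1.38*w - 2.11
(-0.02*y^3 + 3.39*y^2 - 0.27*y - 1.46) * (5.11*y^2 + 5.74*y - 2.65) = -0.1022*y^5 + 17.2081*y^4 + 18.1319*y^3 - 17.9939*y^2 - 7.6649*y + 3.869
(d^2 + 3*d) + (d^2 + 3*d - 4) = 2*d^2 + 6*d - 4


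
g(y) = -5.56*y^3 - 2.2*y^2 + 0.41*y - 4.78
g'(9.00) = -1390.27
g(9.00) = -4232.53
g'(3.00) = -162.91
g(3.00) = -173.47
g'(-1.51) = -30.98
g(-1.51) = 8.73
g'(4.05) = -291.00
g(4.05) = -408.56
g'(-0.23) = 0.54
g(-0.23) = -4.92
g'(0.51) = -6.17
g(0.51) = -5.88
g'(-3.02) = -138.43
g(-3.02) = 127.06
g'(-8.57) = -1186.94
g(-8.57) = 3329.72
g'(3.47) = -215.70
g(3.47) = -262.15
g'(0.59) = -7.99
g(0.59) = -6.45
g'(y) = -16.68*y^2 - 4.4*y + 0.41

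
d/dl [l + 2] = 1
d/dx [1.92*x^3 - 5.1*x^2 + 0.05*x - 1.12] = 5.76*x^2 - 10.2*x + 0.05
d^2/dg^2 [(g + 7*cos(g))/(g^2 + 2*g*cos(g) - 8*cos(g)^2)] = (-7*(g - 2*cos(g))^2*(g + 4*cos(g))^2*cos(g) + 8*(g + 7*cos(g))*(-g*sin(g) + g + 4*sin(2*g) + cos(g))^2 + (g^2 + 2*g*cos(g) - 8*cos(g)^2)*(2*g^2*cos(g) + 36*g*sin(g) + 5*g*cos(2*g) - 13*g + 12*sin(2*g) - 18*cos(g) - 112*cos(3*g)))/((g - 2*cos(g))^3*(g + 4*cos(g))^3)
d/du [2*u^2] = 4*u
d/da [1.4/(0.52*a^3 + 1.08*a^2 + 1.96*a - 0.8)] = (-2.184*a^2 - 3.024*a - 2.744)/(0.52*a^3 + 1.08*a^2 + 1.96*a - 0.8)^2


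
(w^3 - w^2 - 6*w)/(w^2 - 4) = w*(w - 3)/(w - 2)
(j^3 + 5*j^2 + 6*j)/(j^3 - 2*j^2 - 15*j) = (j + 2)/(j - 5)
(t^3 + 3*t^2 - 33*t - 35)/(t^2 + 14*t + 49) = (t^2 - 4*t - 5)/(t + 7)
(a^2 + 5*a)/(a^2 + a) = (a + 5)/(a + 1)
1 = 1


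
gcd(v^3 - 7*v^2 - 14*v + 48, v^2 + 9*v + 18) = v + 3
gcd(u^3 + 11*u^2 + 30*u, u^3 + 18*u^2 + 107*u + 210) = u^2 + 11*u + 30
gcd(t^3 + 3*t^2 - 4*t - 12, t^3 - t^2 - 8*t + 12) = t^2 + t - 6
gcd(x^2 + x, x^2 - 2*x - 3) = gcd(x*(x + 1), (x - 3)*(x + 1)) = x + 1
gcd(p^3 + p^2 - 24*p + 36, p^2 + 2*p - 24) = p + 6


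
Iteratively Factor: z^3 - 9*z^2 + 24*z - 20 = (z - 2)*(z^2 - 7*z + 10) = (z - 5)*(z - 2)*(z - 2)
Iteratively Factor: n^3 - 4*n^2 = (n - 4)*(n^2) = n*(n - 4)*(n)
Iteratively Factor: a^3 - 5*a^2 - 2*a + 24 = (a - 3)*(a^2 - 2*a - 8) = (a - 4)*(a - 3)*(a + 2)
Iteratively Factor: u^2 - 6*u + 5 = (u - 1)*(u - 5)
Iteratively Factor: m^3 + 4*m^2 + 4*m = (m + 2)*(m^2 + 2*m) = (m + 2)^2*(m)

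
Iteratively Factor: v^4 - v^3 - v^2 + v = (v - 1)*(v^3 - v) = (v - 1)*(v + 1)*(v^2 - v) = (v - 1)^2*(v + 1)*(v)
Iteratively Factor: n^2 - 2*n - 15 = (n + 3)*(n - 5)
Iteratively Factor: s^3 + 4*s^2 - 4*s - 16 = (s + 2)*(s^2 + 2*s - 8) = (s - 2)*(s + 2)*(s + 4)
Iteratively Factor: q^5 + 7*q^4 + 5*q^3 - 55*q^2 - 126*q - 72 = (q + 4)*(q^4 + 3*q^3 - 7*q^2 - 27*q - 18) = (q + 3)*(q + 4)*(q^3 - 7*q - 6) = (q + 1)*(q + 3)*(q + 4)*(q^2 - q - 6) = (q - 3)*(q + 1)*(q + 3)*(q + 4)*(q + 2)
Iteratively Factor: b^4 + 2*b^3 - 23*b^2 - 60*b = (b + 4)*(b^3 - 2*b^2 - 15*b) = (b - 5)*(b + 4)*(b^2 + 3*b) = b*(b - 5)*(b + 4)*(b + 3)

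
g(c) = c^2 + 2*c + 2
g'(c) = 2*c + 2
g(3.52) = 21.43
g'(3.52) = 9.04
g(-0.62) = 1.14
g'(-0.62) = 0.76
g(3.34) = 19.84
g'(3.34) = 8.68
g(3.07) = 17.56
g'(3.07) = 8.14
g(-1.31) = 1.10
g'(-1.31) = -0.62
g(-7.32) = 40.94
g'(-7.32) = -12.64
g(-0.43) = 1.32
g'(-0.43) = 1.14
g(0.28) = 2.64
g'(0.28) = 2.56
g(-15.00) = 197.00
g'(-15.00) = -28.00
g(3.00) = 17.00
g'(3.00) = 8.00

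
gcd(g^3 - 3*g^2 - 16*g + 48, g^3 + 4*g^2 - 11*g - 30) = g - 3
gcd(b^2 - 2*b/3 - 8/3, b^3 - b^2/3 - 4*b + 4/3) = b - 2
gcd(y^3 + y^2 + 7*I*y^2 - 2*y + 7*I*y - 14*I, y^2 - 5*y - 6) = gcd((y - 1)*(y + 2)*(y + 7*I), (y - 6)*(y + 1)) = 1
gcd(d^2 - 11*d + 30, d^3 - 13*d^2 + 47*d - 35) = d - 5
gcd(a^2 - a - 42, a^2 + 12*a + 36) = a + 6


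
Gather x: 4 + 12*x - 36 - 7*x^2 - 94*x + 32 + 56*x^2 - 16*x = 49*x^2 - 98*x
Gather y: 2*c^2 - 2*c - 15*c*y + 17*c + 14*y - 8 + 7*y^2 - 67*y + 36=2*c^2 + 15*c + 7*y^2 + y*(-15*c - 53) + 28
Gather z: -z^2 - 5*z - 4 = -z^2 - 5*z - 4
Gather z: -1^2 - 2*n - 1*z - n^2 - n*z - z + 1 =-n^2 - 2*n + z*(-n - 2)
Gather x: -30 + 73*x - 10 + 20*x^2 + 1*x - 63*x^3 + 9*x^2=-63*x^3 + 29*x^2 + 74*x - 40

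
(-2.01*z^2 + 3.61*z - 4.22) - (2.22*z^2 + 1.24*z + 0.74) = -4.23*z^2 + 2.37*z - 4.96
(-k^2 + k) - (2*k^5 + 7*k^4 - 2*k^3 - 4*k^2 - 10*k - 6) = -2*k^5 - 7*k^4 + 2*k^3 + 3*k^2 + 11*k + 6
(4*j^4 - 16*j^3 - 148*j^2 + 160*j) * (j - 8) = 4*j^5 - 48*j^4 - 20*j^3 + 1344*j^2 - 1280*j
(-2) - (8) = -10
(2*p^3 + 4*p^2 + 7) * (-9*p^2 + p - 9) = -18*p^5 - 34*p^4 - 14*p^3 - 99*p^2 + 7*p - 63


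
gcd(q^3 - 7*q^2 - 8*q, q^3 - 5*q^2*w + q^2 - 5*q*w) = q^2 + q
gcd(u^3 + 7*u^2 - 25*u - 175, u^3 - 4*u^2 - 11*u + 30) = u - 5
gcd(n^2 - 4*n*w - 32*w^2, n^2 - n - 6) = 1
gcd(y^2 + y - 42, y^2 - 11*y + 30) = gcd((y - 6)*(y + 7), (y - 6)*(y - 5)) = y - 6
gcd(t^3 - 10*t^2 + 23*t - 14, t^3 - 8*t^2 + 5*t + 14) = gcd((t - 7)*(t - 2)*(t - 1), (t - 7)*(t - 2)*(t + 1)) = t^2 - 9*t + 14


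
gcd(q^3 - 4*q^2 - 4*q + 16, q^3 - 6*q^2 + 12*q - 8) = q - 2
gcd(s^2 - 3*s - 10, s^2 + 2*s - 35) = s - 5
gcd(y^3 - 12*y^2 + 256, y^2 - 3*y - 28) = y + 4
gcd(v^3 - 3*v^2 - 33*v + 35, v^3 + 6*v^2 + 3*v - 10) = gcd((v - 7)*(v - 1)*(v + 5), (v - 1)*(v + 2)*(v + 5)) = v^2 + 4*v - 5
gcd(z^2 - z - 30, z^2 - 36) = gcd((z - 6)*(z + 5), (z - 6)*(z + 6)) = z - 6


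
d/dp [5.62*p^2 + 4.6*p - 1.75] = 11.24*p + 4.6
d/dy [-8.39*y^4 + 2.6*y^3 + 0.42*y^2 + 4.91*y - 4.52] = -33.56*y^3 + 7.8*y^2 + 0.84*y + 4.91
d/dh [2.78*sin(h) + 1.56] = 2.78*cos(h)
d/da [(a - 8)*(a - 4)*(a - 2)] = 3*a^2 - 28*a + 56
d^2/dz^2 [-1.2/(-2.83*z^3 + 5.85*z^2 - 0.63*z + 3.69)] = ((14.04 - 20.376*z)*(2.83*z^3 - 5.85*z^2 + 0.63*z - 3.69) + 1.2*(8.49*z^2 - 11.7*z + 0.63)*(16.98*z^2 - 23.4*z + 1.26))/(2.83*z^3 - 5.85*z^2 + 0.63*z - 3.69)^3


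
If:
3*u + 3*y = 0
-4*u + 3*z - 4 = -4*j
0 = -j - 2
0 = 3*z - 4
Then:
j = -2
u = -2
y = 2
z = 4/3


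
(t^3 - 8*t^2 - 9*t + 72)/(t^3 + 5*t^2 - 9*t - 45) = (t - 8)/(t + 5)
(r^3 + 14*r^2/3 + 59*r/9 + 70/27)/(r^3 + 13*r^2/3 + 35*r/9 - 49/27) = (9*r^2 + 21*r + 10)/(9*r^2 + 18*r - 7)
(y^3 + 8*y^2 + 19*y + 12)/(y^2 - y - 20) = (y^2 + 4*y + 3)/(y - 5)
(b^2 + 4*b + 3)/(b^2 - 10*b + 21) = (b^2 + 4*b + 3)/(b^2 - 10*b + 21)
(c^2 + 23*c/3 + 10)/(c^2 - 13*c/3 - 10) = (c + 6)/(c - 6)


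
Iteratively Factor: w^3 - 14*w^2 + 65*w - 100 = (w - 5)*(w^2 - 9*w + 20) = (w - 5)^2*(w - 4)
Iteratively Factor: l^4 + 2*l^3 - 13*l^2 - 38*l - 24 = (l - 4)*(l^3 + 6*l^2 + 11*l + 6) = (l - 4)*(l + 3)*(l^2 + 3*l + 2) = (l - 4)*(l + 1)*(l + 3)*(l + 2)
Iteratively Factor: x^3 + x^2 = (x)*(x^2 + x) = x*(x + 1)*(x)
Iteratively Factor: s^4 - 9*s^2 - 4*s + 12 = (s - 1)*(s^3 + s^2 - 8*s - 12) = (s - 1)*(s + 2)*(s^2 - s - 6) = (s - 1)*(s + 2)^2*(s - 3)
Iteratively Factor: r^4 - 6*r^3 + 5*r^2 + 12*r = (r)*(r^3 - 6*r^2 + 5*r + 12) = r*(r - 4)*(r^2 - 2*r - 3) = r*(r - 4)*(r - 3)*(r + 1)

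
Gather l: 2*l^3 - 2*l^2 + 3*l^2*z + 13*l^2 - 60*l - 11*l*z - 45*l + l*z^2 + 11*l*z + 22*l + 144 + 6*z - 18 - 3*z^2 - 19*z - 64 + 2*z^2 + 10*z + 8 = 2*l^3 + l^2*(3*z + 11) + l*(z^2 - 83) - z^2 - 3*z + 70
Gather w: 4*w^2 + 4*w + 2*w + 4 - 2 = 4*w^2 + 6*w + 2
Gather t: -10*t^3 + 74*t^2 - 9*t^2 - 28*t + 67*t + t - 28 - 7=-10*t^3 + 65*t^2 + 40*t - 35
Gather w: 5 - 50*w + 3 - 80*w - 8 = -130*w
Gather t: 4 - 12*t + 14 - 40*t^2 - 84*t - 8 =-40*t^2 - 96*t + 10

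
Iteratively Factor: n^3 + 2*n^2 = (n)*(n^2 + 2*n) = n*(n + 2)*(n)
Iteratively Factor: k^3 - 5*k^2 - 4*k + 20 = (k + 2)*(k^2 - 7*k + 10) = (k - 5)*(k + 2)*(k - 2)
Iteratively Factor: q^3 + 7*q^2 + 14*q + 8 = (q + 1)*(q^2 + 6*q + 8) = (q + 1)*(q + 2)*(q + 4)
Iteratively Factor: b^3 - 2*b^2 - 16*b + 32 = (b + 4)*(b^2 - 6*b + 8) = (b - 4)*(b + 4)*(b - 2)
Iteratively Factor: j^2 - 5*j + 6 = (j - 2)*(j - 3)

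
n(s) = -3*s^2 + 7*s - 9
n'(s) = 7 - 6*s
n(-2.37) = -42.44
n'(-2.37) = 21.22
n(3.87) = -26.84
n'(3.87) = -16.22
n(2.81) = -13.02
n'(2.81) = -9.86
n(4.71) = -42.58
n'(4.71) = -21.26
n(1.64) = -5.59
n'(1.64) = -2.84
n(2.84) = -13.32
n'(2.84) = -10.04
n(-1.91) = -33.31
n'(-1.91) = 18.46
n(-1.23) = -22.15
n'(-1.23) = 14.38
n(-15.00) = -789.00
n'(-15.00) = 97.00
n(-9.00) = -315.00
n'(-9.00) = 61.00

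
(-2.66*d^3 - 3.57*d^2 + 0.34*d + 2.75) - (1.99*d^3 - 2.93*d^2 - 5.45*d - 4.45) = -4.65*d^3 - 0.64*d^2 + 5.79*d + 7.2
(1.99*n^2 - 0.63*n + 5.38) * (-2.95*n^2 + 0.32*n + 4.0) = -5.8705*n^4 + 2.4953*n^3 - 8.1126*n^2 - 0.7984*n + 21.52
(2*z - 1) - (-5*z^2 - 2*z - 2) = 5*z^2 + 4*z + 1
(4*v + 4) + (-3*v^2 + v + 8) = -3*v^2 + 5*v + 12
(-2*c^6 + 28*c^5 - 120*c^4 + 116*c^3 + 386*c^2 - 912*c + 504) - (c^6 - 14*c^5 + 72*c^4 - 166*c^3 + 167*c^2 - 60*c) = -3*c^6 + 42*c^5 - 192*c^4 + 282*c^3 + 219*c^2 - 852*c + 504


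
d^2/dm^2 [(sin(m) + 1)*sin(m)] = -sin(m) + 2*cos(2*m)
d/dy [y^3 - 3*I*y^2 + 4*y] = 3*y^2 - 6*I*y + 4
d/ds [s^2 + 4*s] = 2*s + 4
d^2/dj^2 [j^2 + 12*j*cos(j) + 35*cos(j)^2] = -12*j*cos(j) + 140*sin(j)^2 - 24*sin(j) - 68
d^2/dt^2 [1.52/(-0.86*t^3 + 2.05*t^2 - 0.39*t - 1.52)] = ((7.8432*t - 6.232)*(0.86*t^3 - 2.05*t^2 + 0.39*t + 1.52) - 1.52*(2.58*t^2 - 4.1*t + 0.39)*(5.16*t^2 - 8.2*t + 0.78))/(0.86*t^3 - 2.05*t^2 + 0.39*t + 1.52)^3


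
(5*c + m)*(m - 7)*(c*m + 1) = 5*c^2*m^2 - 35*c^2*m + c*m^3 - 7*c*m^2 + 5*c*m - 35*c + m^2 - 7*m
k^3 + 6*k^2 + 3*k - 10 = (k - 1)*(k + 2)*(k + 5)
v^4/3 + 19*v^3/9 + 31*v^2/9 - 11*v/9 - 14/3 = (v/3 + 1)*(v - 1)*(v + 2)*(v + 7/3)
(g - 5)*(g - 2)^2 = g^3 - 9*g^2 + 24*g - 20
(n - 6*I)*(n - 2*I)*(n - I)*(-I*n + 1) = -I*n^4 - 8*n^3 + 11*I*n^2 - 8*n + 12*I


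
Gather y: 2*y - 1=2*y - 1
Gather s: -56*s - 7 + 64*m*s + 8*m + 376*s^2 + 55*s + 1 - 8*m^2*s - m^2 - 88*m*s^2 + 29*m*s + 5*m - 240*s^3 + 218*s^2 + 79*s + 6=-m^2 + 13*m - 240*s^3 + s^2*(594 - 88*m) + s*(-8*m^2 + 93*m + 78)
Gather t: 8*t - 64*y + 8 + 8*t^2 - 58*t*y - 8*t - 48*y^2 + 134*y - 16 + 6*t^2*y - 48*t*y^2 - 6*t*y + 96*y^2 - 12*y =t^2*(6*y + 8) + t*(-48*y^2 - 64*y) + 48*y^2 + 58*y - 8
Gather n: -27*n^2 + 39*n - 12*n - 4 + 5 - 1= -27*n^2 + 27*n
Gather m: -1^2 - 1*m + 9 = 8 - m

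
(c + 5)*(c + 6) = c^2 + 11*c + 30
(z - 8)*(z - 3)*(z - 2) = z^3 - 13*z^2 + 46*z - 48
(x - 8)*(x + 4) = x^2 - 4*x - 32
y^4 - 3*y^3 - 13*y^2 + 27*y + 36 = (y - 4)*(y - 3)*(y + 1)*(y + 3)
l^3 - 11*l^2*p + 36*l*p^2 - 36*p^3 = (l - 6*p)*(l - 3*p)*(l - 2*p)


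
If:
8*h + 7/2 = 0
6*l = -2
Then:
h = -7/16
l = -1/3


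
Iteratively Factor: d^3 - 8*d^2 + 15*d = (d - 3)*(d^2 - 5*d) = d*(d - 3)*(d - 5)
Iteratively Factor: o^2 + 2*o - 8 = (o + 4)*(o - 2)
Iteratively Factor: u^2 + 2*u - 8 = (u - 2)*(u + 4)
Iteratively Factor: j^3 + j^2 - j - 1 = (j + 1)*(j^2 - 1) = (j + 1)^2*(j - 1)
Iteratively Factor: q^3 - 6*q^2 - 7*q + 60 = (q + 3)*(q^2 - 9*q + 20) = (q - 4)*(q + 3)*(q - 5)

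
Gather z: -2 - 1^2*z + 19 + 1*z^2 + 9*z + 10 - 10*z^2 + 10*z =-9*z^2 + 18*z + 27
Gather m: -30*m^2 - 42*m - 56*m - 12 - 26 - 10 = -30*m^2 - 98*m - 48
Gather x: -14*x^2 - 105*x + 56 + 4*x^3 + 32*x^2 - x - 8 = 4*x^3 + 18*x^2 - 106*x + 48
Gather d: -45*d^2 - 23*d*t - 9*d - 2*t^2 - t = -45*d^2 + d*(-23*t - 9) - 2*t^2 - t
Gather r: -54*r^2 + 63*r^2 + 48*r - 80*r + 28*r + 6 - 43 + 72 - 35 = 9*r^2 - 4*r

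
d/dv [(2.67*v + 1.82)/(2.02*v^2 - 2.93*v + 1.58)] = (-5.3934*v^2 - 7.3528*v + 9.5512)/(4.0804*v^4 - 11.8372*v^3 + 14.9681*v^2 - 9.2588*v + 2.4964)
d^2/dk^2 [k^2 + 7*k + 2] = 2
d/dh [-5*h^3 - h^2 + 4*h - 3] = -15*h^2 - 2*h + 4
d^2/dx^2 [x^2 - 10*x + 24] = 2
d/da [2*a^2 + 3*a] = 4*a + 3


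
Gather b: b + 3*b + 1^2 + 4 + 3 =4*b + 8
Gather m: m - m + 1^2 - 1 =0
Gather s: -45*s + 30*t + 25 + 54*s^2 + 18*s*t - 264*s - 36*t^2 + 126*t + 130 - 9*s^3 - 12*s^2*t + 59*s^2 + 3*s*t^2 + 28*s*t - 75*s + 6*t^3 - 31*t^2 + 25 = -9*s^3 + s^2*(113 - 12*t) + s*(3*t^2 + 46*t - 384) + 6*t^3 - 67*t^2 + 156*t + 180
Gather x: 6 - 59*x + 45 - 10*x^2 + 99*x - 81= -10*x^2 + 40*x - 30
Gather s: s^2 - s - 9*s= s^2 - 10*s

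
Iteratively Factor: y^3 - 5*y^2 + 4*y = (y)*(y^2 - 5*y + 4) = y*(y - 1)*(y - 4)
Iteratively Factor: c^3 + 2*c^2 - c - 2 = (c + 1)*(c^2 + c - 2) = (c - 1)*(c + 1)*(c + 2)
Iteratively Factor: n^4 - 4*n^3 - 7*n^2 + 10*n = (n - 1)*(n^3 - 3*n^2 - 10*n) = n*(n - 1)*(n^2 - 3*n - 10) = n*(n - 5)*(n - 1)*(n + 2)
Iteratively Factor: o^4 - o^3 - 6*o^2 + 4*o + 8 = (o - 2)*(o^3 + o^2 - 4*o - 4) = (o - 2)*(o + 2)*(o^2 - o - 2) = (o - 2)*(o + 1)*(o + 2)*(o - 2)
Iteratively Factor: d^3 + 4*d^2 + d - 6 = (d - 1)*(d^2 + 5*d + 6) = (d - 1)*(d + 2)*(d + 3)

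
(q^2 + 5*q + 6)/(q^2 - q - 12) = (q + 2)/(q - 4)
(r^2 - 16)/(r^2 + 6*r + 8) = (r - 4)/(r + 2)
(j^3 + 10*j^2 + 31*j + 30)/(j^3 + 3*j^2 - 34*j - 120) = (j^2 + 5*j + 6)/(j^2 - 2*j - 24)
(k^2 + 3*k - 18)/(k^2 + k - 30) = (k - 3)/(k - 5)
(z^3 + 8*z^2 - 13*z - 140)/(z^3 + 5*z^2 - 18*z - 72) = (z^2 + 12*z + 35)/(z^2 + 9*z + 18)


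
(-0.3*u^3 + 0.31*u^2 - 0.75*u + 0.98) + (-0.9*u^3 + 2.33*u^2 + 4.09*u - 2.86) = -1.2*u^3 + 2.64*u^2 + 3.34*u - 1.88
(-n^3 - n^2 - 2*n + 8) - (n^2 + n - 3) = -n^3 - 2*n^2 - 3*n + 11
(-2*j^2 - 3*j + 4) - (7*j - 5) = -2*j^2 - 10*j + 9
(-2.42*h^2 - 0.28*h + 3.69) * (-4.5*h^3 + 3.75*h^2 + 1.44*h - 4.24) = 10.89*h^5 - 7.815*h^4 - 21.1398*h^3 + 23.6951*h^2 + 6.5008*h - 15.6456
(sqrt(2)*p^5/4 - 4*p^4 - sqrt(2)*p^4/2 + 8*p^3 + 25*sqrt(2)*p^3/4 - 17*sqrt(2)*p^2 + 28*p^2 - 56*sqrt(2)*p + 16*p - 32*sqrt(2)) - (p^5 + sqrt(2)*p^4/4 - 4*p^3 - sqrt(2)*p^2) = -p^5 + sqrt(2)*p^5/4 - 4*p^4 - 3*sqrt(2)*p^4/4 + 25*sqrt(2)*p^3/4 + 12*p^3 - 16*sqrt(2)*p^2 + 28*p^2 - 56*sqrt(2)*p + 16*p - 32*sqrt(2)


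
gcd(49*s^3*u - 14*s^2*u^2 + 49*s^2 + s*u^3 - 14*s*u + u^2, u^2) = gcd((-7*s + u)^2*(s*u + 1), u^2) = 1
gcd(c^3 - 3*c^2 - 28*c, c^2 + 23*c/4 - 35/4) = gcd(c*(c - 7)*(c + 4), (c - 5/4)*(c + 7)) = 1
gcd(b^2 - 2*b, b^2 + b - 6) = b - 2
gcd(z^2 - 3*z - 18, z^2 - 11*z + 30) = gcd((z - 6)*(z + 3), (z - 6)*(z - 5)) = z - 6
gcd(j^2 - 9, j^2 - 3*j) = j - 3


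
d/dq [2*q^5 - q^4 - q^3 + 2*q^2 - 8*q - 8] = 10*q^4 - 4*q^3 - 3*q^2 + 4*q - 8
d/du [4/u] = -4/u^2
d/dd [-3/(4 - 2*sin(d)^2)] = -6*sin(2*d)/(cos(2*d) + 3)^2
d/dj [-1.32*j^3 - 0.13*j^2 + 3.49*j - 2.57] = -3.96*j^2 - 0.26*j + 3.49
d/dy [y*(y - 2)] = 2*y - 2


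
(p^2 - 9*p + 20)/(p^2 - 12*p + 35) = (p - 4)/(p - 7)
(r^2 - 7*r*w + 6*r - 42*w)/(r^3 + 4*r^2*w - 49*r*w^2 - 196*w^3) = (r + 6)/(r^2 + 11*r*w + 28*w^2)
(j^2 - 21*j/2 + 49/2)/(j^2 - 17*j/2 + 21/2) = (2*j - 7)/(2*j - 3)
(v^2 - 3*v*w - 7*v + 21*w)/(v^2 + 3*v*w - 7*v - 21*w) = (v - 3*w)/(v + 3*w)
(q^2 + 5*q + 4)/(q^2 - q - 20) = (q + 1)/(q - 5)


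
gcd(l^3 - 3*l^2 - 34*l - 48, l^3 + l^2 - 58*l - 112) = l^2 - 6*l - 16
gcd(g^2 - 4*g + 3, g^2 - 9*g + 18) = g - 3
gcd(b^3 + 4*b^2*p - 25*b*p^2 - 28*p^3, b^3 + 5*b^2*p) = 1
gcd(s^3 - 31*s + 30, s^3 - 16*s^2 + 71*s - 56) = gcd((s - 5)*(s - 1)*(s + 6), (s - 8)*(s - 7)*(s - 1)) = s - 1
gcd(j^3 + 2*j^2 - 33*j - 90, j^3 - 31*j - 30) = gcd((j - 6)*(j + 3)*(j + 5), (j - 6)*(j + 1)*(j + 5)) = j^2 - j - 30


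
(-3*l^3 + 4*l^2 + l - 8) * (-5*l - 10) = 15*l^4 + 10*l^3 - 45*l^2 + 30*l + 80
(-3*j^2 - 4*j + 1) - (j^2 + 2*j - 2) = -4*j^2 - 6*j + 3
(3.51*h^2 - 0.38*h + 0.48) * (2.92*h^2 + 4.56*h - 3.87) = 10.2492*h^4 + 14.896*h^3 - 13.9149*h^2 + 3.6594*h - 1.8576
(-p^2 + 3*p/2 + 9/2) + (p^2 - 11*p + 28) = 65/2 - 19*p/2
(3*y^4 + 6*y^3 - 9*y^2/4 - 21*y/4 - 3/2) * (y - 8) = 3*y^5 - 18*y^4 - 201*y^3/4 + 51*y^2/4 + 81*y/2 + 12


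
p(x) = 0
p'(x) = 0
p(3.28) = 0.00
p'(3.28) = 0.00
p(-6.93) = 0.00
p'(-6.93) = 0.00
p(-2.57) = 0.00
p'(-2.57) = 0.00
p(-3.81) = 0.00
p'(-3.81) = 0.00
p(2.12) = 0.00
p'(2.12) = 0.00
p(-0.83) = 0.00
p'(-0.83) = 0.00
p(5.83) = 0.00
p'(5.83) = 0.00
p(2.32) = 0.00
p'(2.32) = 0.00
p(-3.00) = 0.00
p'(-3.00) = 0.00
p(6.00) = 0.00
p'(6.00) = 0.00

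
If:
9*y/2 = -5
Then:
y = -10/9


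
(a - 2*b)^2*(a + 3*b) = a^3 - a^2*b - 8*a*b^2 + 12*b^3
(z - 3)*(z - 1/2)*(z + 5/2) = z^3 - z^2 - 29*z/4 + 15/4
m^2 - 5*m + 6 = (m - 3)*(m - 2)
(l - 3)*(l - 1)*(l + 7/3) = l^3 - 5*l^2/3 - 19*l/3 + 7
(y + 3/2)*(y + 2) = y^2 + 7*y/2 + 3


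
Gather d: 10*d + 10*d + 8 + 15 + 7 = 20*d + 30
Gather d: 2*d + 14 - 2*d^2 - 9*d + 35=-2*d^2 - 7*d + 49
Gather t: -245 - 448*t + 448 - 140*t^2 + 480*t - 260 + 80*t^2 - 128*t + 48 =-60*t^2 - 96*t - 9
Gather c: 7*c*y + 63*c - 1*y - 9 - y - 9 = c*(7*y + 63) - 2*y - 18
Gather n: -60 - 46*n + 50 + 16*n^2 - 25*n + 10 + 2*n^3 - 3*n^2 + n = 2*n^3 + 13*n^2 - 70*n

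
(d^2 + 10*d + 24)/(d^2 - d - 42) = (d + 4)/(d - 7)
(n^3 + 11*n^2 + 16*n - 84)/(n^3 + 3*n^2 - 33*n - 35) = (n^2 + 4*n - 12)/(n^2 - 4*n - 5)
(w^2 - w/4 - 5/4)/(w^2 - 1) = (w - 5/4)/(w - 1)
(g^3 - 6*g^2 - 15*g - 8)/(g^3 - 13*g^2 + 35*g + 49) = (g^2 - 7*g - 8)/(g^2 - 14*g + 49)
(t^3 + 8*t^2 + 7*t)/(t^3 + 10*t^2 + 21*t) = (t + 1)/(t + 3)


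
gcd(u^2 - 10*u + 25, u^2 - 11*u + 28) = 1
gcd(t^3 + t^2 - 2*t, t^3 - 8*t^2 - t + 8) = t - 1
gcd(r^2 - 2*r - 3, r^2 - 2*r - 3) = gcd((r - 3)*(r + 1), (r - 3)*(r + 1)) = r^2 - 2*r - 3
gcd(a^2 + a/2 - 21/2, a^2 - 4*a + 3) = a - 3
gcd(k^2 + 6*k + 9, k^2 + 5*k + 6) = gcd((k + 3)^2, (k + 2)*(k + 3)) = k + 3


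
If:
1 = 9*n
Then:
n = 1/9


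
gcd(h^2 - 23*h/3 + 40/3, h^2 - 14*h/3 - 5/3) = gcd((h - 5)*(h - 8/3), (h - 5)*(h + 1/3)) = h - 5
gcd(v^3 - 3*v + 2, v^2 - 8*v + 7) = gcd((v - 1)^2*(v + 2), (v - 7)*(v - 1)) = v - 1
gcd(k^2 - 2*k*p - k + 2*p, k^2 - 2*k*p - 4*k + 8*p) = -k + 2*p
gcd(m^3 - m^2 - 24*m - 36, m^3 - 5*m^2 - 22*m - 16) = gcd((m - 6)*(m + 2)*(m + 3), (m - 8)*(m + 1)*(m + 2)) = m + 2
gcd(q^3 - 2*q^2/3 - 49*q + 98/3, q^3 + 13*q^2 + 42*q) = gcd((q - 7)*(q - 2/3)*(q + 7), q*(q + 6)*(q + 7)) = q + 7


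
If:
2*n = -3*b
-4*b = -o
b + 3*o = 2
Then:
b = 2/13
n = -3/13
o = 8/13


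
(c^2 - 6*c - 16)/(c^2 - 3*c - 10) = (c - 8)/(c - 5)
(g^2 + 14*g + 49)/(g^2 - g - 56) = (g + 7)/(g - 8)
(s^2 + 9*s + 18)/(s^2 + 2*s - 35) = (s^2 + 9*s + 18)/(s^2 + 2*s - 35)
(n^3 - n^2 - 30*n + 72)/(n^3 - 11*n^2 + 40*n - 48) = (n + 6)/(n - 4)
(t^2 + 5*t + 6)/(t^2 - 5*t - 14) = (t + 3)/(t - 7)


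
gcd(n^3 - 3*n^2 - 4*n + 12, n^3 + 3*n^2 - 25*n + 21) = n - 3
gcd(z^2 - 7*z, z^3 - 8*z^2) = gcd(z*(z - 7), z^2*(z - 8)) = z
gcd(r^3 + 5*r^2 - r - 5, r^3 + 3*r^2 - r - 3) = r^2 - 1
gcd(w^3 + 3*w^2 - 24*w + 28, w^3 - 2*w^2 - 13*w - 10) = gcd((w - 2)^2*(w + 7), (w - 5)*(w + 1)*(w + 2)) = 1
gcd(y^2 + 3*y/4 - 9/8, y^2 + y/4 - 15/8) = y + 3/2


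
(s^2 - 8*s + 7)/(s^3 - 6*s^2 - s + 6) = (s - 7)/(s^2 - 5*s - 6)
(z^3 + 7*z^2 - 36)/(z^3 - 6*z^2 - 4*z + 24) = (z^2 + 9*z + 18)/(z^2 - 4*z - 12)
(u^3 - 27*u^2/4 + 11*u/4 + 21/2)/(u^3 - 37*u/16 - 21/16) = 4*(u - 6)/(4*u + 3)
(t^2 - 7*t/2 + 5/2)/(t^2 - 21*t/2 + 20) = (t - 1)/(t - 8)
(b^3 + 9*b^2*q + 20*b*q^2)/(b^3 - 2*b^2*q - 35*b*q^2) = (-b - 4*q)/(-b + 7*q)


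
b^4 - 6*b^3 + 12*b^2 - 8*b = b*(b - 2)^3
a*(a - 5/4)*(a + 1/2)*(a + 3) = a^4 + 9*a^3/4 - 23*a^2/8 - 15*a/8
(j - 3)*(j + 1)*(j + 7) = j^3 + 5*j^2 - 17*j - 21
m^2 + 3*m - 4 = (m - 1)*(m + 4)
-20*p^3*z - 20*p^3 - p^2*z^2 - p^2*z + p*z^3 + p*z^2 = (-5*p + z)*(4*p + z)*(p*z + p)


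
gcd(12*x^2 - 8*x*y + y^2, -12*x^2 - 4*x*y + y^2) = 6*x - y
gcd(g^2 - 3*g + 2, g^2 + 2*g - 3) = g - 1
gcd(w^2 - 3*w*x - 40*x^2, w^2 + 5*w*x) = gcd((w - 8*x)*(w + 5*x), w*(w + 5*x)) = w + 5*x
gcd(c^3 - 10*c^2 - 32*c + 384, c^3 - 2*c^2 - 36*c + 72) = c + 6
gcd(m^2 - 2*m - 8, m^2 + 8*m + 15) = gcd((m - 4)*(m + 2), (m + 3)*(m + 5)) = 1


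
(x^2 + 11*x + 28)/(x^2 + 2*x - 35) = (x + 4)/(x - 5)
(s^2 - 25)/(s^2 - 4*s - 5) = (s + 5)/(s + 1)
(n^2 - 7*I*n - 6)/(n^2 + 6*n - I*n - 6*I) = (n - 6*I)/(n + 6)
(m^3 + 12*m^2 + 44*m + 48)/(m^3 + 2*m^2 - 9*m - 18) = (m^2 + 10*m + 24)/(m^2 - 9)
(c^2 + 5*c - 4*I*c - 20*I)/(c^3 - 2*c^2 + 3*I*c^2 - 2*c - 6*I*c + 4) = (c^2 + c*(5 - 4*I) - 20*I)/(c^3 + c^2*(-2 + 3*I) + c*(-2 - 6*I) + 4)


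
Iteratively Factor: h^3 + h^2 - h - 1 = (h + 1)*(h^2 - 1) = (h - 1)*(h + 1)*(h + 1)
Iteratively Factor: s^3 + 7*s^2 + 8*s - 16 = (s + 4)*(s^2 + 3*s - 4) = (s + 4)^2*(s - 1)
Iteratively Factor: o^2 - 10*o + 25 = (o - 5)*(o - 5)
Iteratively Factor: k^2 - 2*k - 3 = (k + 1)*(k - 3)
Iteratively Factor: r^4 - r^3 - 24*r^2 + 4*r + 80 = (r + 2)*(r^3 - 3*r^2 - 18*r + 40) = (r - 2)*(r + 2)*(r^2 - r - 20) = (r - 2)*(r + 2)*(r + 4)*(r - 5)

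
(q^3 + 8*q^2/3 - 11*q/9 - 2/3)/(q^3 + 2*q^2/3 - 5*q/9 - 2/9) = (q + 3)/(q + 1)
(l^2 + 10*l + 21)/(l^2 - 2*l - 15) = (l + 7)/(l - 5)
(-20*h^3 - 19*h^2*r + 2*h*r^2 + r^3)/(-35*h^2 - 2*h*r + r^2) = (-4*h^2 - 3*h*r + r^2)/(-7*h + r)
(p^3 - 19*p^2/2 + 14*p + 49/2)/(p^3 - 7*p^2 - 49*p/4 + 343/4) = 2*(p + 1)/(2*p + 7)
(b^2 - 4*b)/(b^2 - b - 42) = b*(4 - b)/(-b^2 + b + 42)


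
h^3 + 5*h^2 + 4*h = h*(h + 1)*(h + 4)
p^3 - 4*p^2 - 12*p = p*(p - 6)*(p + 2)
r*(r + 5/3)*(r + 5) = r^3 + 20*r^2/3 + 25*r/3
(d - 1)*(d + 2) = d^2 + d - 2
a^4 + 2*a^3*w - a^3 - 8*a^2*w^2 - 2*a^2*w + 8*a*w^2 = a*(a - 1)*(a - 2*w)*(a + 4*w)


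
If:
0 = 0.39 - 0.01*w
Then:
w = 39.00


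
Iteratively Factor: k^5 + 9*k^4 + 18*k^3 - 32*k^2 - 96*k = (k - 2)*(k^4 + 11*k^3 + 40*k^2 + 48*k) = (k - 2)*(k + 4)*(k^3 + 7*k^2 + 12*k) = (k - 2)*(k + 4)^2*(k^2 + 3*k) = (k - 2)*(k + 3)*(k + 4)^2*(k)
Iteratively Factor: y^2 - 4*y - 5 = (y - 5)*(y + 1)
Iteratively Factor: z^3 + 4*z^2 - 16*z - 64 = (z + 4)*(z^2 - 16) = (z + 4)^2*(z - 4)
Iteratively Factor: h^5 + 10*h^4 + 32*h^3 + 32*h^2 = (h + 4)*(h^4 + 6*h^3 + 8*h^2) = (h + 4)^2*(h^3 + 2*h^2) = (h + 2)*(h + 4)^2*(h^2) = h*(h + 2)*(h + 4)^2*(h)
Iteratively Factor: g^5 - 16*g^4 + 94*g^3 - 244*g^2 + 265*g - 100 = (g - 1)*(g^4 - 15*g^3 + 79*g^2 - 165*g + 100) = (g - 5)*(g - 1)*(g^3 - 10*g^2 + 29*g - 20) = (g - 5)^2*(g - 1)*(g^2 - 5*g + 4) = (g - 5)^2*(g - 1)^2*(g - 4)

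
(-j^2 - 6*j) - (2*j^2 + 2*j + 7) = -3*j^2 - 8*j - 7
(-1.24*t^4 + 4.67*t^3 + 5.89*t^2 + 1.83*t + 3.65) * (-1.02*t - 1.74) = 1.2648*t^5 - 2.6058*t^4 - 14.1336*t^3 - 12.1152*t^2 - 6.9072*t - 6.351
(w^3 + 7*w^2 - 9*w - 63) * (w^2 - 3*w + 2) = w^5 + 4*w^4 - 28*w^3 - 22*w^2 + 171*w - 126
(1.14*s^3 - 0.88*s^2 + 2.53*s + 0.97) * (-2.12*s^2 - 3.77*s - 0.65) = -2.4168*s^5 - 2.4322*s^4 - 2.787*s^3 - 11.0225*s^2 - 5.3014*s - 0.6305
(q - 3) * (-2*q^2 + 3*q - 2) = -2*q^3 + 9*q^2 - 11*q + 6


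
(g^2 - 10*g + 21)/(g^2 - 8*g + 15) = (g - 7)/(g - 5)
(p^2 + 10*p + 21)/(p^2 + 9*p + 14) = (p + 3)/(p + 2)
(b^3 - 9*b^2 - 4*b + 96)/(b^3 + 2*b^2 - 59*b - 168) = (b - 4)/(b + 7)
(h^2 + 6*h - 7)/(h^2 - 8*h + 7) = (h + 7)/(h - 7)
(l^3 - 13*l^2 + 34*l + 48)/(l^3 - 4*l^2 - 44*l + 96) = (l^2 - 5*l - 6)/(l^2 + 4*l - 12)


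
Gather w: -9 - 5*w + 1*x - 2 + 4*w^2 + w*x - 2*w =4*w^2 + w*(x - 7) + x - 11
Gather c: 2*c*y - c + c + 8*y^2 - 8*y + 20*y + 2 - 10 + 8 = 2*c*y + 8*y^2 + 12*y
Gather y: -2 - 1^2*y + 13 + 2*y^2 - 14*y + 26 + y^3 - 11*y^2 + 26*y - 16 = y^3 - 9*y^2 + 11*y + 21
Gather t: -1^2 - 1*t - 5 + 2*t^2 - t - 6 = 2*t^2 - 2*t - 12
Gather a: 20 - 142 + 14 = -108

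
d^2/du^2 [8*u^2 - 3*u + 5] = 16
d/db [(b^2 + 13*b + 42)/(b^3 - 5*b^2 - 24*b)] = (-b^4 - 26*b^3 - 85*b^2 + 420*b + 1008)/(b^2*(b^4 - 10*b^3 - 23*b^2 + 240*b + 576))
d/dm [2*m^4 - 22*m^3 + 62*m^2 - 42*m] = 8*m^3 - 66*m^2 + 124*m - 42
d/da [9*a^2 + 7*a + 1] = 18*a + 7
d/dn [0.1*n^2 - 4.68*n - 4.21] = 0.2*n - 4.68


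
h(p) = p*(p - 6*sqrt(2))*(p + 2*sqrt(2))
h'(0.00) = -24.00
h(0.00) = 0.00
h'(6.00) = 16.12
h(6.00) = -131.65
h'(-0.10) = -22.84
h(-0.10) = 2.34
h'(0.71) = -30.52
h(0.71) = -19.53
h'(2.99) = -31.01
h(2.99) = -95.60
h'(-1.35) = -3.26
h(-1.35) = 19.63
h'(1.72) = -34.58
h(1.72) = -52.93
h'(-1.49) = -0.48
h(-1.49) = 19.89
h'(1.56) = -34.35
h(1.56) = -47.41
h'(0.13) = -25.42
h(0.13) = -3.21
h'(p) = p*(p - 6*sqrt(2)) + p*(p + 2*sqrt(2)) + (p - 6*sqrt(2))*(p + 2*sqrt(2))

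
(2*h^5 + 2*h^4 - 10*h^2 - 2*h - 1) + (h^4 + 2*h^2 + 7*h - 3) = 2*h^5 + 3*h^4 - 8*h^2 + 5*h - 4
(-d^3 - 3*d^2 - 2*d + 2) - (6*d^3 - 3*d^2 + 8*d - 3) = -7*d^3 - 10*d + 5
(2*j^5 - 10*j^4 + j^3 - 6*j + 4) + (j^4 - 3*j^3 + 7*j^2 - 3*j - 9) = 2*j^5 - 9*j^4 - 2*j^3 + 7*j^2 - 9*j - 5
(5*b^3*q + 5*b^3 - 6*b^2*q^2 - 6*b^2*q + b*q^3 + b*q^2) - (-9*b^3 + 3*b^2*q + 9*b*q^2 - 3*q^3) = 5*b^3*q + 14*b^3 - 6*b^2*q^2 - 9*b^2*q + b*q^3 - 8*b*q^2 + 3*q^3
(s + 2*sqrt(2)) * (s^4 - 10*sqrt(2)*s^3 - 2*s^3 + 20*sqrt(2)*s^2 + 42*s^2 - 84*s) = s^5 - 8*sqrt(2)*s^4 - 2*s^4 + 2*s^3 + 16*sqrt(2)*s^3 - 4*s^2 + 84*sqrt(2)*s^2 - 168*sqrt(2)*s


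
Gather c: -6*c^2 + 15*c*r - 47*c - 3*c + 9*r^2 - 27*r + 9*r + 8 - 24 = -6*c^2 + c*(15*r - 50) + 9*r^2 - 18*r - 16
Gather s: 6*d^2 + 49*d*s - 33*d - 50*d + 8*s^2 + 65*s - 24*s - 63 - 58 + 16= 6*d^2 - 83*d + 8*s^2 + s*(49*d + 41) - 105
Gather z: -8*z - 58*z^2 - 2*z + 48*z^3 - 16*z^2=48*z^3 - 74*z^2 - 10*z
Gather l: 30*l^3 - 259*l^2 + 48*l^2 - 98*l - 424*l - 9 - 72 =30*l^3 - 211*l^2 - 522*l - 81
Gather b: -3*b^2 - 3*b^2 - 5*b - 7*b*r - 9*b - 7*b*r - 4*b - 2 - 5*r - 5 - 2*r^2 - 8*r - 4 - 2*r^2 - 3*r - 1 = -6*b^2 + b*(-14*r - 18) - 4*r^2 - 16*r - 12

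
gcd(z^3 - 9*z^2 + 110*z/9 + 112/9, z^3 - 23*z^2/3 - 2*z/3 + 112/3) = z^2 - 29*z/3 + 56/3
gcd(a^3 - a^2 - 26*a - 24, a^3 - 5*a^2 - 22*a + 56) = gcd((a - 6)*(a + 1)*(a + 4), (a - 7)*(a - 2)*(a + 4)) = a + 4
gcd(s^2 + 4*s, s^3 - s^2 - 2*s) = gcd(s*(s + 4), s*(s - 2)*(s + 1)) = s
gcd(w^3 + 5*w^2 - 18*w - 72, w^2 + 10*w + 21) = w + 3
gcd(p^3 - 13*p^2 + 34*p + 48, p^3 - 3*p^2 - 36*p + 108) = p - 6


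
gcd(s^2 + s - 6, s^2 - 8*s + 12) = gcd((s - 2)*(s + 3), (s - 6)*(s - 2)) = s - 2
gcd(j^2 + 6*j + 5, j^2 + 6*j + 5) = j^2 + 6*j + 5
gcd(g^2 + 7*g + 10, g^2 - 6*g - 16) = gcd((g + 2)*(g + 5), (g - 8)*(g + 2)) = g + 2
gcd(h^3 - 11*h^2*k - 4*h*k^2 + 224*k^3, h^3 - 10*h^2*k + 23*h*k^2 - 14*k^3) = h - 7*k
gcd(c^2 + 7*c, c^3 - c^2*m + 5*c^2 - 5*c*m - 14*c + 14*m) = c + 7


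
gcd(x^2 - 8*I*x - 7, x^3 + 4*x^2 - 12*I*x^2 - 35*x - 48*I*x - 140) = x - 7*I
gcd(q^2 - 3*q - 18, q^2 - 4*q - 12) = q - 6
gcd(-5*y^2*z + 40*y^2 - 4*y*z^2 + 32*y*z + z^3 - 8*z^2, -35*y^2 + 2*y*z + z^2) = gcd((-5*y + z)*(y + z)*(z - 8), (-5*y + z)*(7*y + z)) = 5*y - z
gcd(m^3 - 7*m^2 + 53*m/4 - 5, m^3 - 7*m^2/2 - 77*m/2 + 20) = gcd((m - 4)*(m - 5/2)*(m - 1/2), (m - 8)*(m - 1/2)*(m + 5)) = m - 1/2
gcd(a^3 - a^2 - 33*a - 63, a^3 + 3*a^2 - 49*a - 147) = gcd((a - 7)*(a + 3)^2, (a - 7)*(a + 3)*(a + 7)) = a^2 - 4*a - 21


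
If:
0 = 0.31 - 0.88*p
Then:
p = 0.35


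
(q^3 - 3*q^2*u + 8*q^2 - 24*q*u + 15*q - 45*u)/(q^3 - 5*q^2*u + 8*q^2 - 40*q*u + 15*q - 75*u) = (q - 3*u)/(q - 5*u)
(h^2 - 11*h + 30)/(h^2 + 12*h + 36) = (h^2 - 11*h + 30)/(h^2 + 12*h + 36)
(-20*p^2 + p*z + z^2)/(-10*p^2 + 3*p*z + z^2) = (-4*p + z)/(-2*p + z)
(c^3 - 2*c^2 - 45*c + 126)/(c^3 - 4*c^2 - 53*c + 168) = (c - 6)/(c - 8)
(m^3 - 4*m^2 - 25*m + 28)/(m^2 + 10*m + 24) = (m^2 - 8*m + 7)/(m + 6)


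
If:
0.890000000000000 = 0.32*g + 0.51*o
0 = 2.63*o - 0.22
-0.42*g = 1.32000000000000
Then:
No Solution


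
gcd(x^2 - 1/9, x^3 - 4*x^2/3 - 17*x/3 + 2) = x - 1/3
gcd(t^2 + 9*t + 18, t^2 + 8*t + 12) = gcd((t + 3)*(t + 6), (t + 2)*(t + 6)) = t + 6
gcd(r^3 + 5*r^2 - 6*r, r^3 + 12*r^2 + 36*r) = r^2 + 6*r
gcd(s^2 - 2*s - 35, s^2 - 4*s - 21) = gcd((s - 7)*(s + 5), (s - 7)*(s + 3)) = s - 7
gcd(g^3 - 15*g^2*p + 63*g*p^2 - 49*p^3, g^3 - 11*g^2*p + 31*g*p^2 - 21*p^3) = g^2 - 8*g*p + 7*p^2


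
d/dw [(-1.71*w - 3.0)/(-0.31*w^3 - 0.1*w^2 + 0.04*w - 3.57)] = (-1.0602*w^3 - 2.961*w^2 - 0.6*w + 6.2247)/(0.0961*w^6 + 0.062*w^5 - 0.0148*w^4 + 2.2054*w^3 + 0.7156*w^2 - 0.2856*w + 12.7449)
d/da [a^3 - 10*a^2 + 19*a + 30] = 3*a^2 - 20*a + 19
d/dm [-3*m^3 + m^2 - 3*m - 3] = -9*m^2 + 2*m - 3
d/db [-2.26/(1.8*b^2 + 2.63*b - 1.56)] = (8.136*b + 5.9438)/(1.8*b^2 + 2.63*b - 1.56)^2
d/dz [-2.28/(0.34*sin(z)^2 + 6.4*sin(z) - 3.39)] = (1.5504*sin(z) + 14.592)*cos(z)/(0.34*sin(z)^2 + 6.4*sin(z) - 3.39)^2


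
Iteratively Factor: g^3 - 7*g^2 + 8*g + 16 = (g - 4)*(g^2 - 3*g - 4) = (g - 4)^2*(g + 1)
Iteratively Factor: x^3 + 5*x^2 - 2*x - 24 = (x + 3)*(x^2 + 2*x - 8) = (x + 3)*(x + 4)*(x - 2)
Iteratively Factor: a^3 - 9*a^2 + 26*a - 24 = (a - 3)*(a^2 - 6*a + 8) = (a - 3)*(a - 2)*(a - 4)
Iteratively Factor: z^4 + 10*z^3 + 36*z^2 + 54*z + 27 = (z + 3)*(z^3 + 7*z^2 + 15*z + 9) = (z + 1)*(z + 3)*(z^2 + 6*z + 9) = (z + 1)*(z + 3)^2*(z + 3)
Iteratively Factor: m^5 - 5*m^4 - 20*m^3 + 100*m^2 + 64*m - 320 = (m - 2)*(m^4 - 3*m^3 - 26*m^2 + 48*m + 160) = (m - 2)*(m + 4)*(m^3 - 7*m^2 + 2*m + 40) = (m - 2)*(m + 2)*(m + 4)*(m^2 - 9*m + 20) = (m - 4)*(m - 2)*(m + 2)*(m + 4)*(m - 5)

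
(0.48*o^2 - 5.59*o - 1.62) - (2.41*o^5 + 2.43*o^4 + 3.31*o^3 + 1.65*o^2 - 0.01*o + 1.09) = -2.41*o^5 - 2.43*o^4 - 3.31*o^3 - 1.17*o^2 - 5.58*o - 2.71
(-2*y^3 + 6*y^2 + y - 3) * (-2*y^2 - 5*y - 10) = 4*y^5 - 2*y^4 - 12*y^3 - 59*y^2 + 5*y + 30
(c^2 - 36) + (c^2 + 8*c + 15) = 2*c^2 + 8*c - 21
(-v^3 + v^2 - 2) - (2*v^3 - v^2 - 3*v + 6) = -3*v^3 + 2*v^2 + 3*v - 8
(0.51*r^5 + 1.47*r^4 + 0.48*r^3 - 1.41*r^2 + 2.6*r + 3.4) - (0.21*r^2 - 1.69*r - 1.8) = 0.51*r^5 + 1.47*r^4 + 0.48*r^3 - 1.62*r^2 + 4.29*r + 5.2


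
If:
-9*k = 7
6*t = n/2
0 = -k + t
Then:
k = -7/9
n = -28/3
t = -7/9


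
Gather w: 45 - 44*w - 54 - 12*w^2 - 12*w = -12*w^2 - 56*w - 9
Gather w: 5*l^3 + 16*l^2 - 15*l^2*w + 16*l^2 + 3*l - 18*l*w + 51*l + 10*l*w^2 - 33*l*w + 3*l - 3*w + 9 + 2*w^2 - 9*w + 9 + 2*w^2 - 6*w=5*l^3 + 32*l^2 + 57*l + w^2*(10*l + 4) + w*(-15*l^2 - 51*l - 18) + 18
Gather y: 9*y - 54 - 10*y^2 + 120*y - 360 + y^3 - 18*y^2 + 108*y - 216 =y^3 - 28*y^2 + 237*y - 630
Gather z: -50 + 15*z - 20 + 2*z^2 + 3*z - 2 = 2*z^2 + 18*z - 72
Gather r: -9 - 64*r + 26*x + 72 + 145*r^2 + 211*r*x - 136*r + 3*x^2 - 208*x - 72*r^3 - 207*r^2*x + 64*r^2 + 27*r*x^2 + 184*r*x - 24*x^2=-72*r^3 + r^2*(209 - 207*x) + r*(27*x^2 + 395*x - 200) - 21*x^2 - 182*x + 63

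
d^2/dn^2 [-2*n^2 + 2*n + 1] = -4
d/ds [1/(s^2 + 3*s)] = (-2*s - 3)/(s^2*(s + 3)^2)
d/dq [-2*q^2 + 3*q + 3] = 3 - 4*q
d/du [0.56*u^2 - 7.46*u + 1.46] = 1.12*u - 7.46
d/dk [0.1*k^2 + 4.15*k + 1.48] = 0.2*k + 4.15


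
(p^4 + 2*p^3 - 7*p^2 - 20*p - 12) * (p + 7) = p^5 + 9*p^4 + 7*p^3 - 69*p^2 - 152*p - 84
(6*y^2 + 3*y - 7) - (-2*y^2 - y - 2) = 8*y^2 + 4*y - 5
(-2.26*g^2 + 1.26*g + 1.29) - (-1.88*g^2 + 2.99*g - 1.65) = -0.38*g^2 - 1.73*g + 2.94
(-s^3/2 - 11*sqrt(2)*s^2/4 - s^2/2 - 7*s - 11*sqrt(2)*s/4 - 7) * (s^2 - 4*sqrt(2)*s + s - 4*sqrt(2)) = -s^5/2 - 3*sqrt(2)*s^4/4 - s^4 - 3*sqrt(2)*s^3/2 + 29*s^3/2 + 30*s^2 + 109*sqrt(2)*s^2/4 + 15*s + 56*sqrt(2)*s + 28*sqrt(2)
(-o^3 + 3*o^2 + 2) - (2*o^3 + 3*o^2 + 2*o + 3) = -3*o^3 - 2*o - 1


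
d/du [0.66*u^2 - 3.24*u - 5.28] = 1.32*u - 3.24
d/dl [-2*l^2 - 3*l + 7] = -4*l - 3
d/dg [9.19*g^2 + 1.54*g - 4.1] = 18.38*g + 1.54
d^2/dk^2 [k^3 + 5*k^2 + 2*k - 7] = 6*k + 10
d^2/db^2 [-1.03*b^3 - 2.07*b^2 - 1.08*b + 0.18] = -6.18*b - 4.14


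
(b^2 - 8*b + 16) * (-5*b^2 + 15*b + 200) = -5*b^4 + 55*b^3 - 1360*b + 3200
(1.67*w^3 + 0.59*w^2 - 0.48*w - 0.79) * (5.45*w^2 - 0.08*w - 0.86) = 9.1015*w^5 + 3.0819*w^4 - 4.0994*w^3 - 4.7745*w^2 + 0.476*w + 0.6794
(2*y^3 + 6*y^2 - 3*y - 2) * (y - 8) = 2*y^4 - 10*y^3 - 51*y^2 + 22*y + 16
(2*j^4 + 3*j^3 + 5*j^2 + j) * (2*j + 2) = 4*j^5 + 10*j^4 + 16*j^3 + 12*j^2 + 2*j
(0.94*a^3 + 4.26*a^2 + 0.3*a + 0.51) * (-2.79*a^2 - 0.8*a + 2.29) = -2.6226*a^5 - 12.6374*a^4 - 2.0924*a^3 + 8.0925*a^2 + 0.279*a + 1.1679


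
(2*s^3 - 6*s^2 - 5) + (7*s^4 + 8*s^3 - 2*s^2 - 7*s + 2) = 7*s^4 + 10*s^3 - 8*s^2 - 7*s - 3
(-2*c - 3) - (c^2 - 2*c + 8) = -c^2 - 11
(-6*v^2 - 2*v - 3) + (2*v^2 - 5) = -4*v^2 - 2*v - 8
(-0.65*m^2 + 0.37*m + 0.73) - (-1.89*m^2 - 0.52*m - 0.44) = 1.24*m^2 + 0.89*m + 1.17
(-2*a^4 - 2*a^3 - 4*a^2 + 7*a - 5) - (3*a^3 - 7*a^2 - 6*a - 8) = -2*a^4 - 5*a^3 + 3*a^2 + 13*a + 3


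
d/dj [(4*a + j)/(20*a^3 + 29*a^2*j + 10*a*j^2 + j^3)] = 2*(-3*a - j)/(25*a^4 + 60*a^3*j + 46*a^2*j^2 + 12*a*j^3 + j^4)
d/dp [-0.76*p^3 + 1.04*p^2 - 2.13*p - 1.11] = -2.28*p^2 + 2.08*p - 2.13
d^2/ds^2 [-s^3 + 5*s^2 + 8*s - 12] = 10 - 6*s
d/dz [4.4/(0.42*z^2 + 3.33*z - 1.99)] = (-3.696*z - 14.652)/(0.42*z^2 + 3.33*z - 1.99)^2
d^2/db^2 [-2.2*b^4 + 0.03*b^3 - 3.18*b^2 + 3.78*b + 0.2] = -26.4*b^2 + 0.18*b - 6.36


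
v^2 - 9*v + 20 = (v - 5)*(v - 4)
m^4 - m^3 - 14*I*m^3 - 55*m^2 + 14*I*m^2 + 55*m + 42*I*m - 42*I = (m - 1)*(m - 7*I)*(m - 6*I)*(m - I)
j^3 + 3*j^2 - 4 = (j - 1)*(j + 2)^2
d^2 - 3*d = d*(d - 3)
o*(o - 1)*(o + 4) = o^3 + 3*o^2 - 4*o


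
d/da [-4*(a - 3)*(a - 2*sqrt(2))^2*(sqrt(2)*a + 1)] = -16*sqrt(2)*a^3 + 36*sqrt(2)*a^2 + 84*a^2 - 168*a - 32*sqrt(2)*a - 32 + 48*sqrt(2)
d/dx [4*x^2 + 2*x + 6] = 8*x + 2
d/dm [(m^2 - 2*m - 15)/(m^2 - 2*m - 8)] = 14*(m - 1)/(m^4 - 4*m^3 - 12*m^2 + 32*m + 64)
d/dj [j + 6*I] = 1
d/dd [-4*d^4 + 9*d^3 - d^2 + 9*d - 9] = -16*d^3 + 27*d^2 - 2*d + 9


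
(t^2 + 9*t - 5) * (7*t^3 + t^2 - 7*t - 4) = 7*t^5 + 64*t^4 - 33*t^3 - 72*t^2 - t + 20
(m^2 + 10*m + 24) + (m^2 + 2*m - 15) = 2*m^2 + 12*m + 9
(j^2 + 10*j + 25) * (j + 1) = j^3 + 11*j^2 + 35*j + 25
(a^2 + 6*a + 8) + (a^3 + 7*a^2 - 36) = a^3 + 8*a^2 + 6*a - 28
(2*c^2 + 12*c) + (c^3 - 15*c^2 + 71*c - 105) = c^3 - 13*c^2 + 83*c - 105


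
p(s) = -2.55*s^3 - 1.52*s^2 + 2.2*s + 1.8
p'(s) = -7.65*s^2 - 3.04*s + 2.2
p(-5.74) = 421.35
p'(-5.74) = -232.40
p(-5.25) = 317.35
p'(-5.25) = -192.69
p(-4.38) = 177.27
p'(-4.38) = -131.25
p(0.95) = 0.33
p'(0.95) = -7.59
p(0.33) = 2.27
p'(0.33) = 0.36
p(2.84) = -62.62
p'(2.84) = -68.14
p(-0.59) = 0.50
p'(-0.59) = 1.33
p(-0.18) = 1.37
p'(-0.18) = 2.50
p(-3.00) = 50.37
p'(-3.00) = -57.53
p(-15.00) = 8233.05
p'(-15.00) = -1673.45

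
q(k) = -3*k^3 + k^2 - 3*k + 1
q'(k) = -9*k^2 + 2*k - 3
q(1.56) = -12.64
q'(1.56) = -21.78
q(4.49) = -263.87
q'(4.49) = -175.46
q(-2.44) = 57.85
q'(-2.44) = -61.46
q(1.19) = -6.21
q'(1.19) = -13.36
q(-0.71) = 4.71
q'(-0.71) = -8.96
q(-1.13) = 10.00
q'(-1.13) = -16.75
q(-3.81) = 192.87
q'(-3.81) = -141.26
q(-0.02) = 1.06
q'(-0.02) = -3.04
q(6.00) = -629.00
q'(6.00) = -315.00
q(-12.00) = 5365.00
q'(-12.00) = -1323.00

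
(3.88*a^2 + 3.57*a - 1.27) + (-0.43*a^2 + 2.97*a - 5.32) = 3.45*a^2 + 6.54*a - 6.59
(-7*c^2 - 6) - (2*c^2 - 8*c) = -9*c^2 + 8*c - 6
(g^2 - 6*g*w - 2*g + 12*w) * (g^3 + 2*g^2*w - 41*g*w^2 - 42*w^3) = g^5 - 4*g^4*w - 2*g^4 - 53*g^3*w^2 + 8*g^3*w + 204*g^2*w^3 + 106*g^2*w^2 + 252*g*w^4 - 408*g*w^3 - 504*w^4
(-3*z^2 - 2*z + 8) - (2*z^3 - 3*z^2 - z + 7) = -2*z^3 - z + 1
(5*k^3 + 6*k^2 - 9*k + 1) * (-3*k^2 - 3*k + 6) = -15*k^5 - 33*k^4 + 39*k^3 + 60*k^2 - 57*k + 6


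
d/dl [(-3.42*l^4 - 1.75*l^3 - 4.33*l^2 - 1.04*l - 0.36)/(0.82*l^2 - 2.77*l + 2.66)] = (-5.6088*l^5 + 26.9852*l^4 - 26.6938*l^3 - 1.1181*l^2 - 22.4452*l - 3.7636)/(0.6724*l^4 - 4.5428*l^3 + 12.0353*l^2 - 14.7364*l + 7.0756)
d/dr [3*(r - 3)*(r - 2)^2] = 3*(r - 2)*(3*r - 8)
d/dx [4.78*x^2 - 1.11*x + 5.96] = 9.56*x - 1.11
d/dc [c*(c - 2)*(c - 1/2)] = 3*c^2 - 5*c + 1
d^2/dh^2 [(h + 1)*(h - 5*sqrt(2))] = 2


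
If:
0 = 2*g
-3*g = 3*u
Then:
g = 0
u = 0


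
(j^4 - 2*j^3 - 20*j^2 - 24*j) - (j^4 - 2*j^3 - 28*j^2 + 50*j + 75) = 8*j^2 - 74*j - 75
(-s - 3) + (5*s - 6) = 4*s - 9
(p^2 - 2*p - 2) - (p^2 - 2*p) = -2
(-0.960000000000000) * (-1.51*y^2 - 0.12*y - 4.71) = 1.4496*y^2 + 0.1152*y + 4.5216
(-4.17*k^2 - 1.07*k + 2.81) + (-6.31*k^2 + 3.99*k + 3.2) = -10.48*k^2 + 2.92*k + 6.01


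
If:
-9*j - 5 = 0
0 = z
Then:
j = -5/9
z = 0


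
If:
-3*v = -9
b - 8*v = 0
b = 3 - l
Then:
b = 24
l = -21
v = 3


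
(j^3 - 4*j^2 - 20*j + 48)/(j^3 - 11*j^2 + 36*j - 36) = (j + 4)/(j - 3)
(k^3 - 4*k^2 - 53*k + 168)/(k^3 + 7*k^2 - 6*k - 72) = (k^2 - k - 56)/(k^2 + 10*k + 24)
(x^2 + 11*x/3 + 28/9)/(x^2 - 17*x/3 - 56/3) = (x + 4/3)/(x - 8)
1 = 1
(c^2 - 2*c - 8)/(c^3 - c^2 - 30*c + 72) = (c + 2)/(c^2 + 3*c - 18)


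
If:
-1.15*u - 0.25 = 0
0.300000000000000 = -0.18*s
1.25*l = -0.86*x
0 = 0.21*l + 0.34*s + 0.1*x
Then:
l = 8.76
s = -1.67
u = -0.22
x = -12.74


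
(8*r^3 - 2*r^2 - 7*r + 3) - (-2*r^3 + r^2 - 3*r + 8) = 10*r^3 - 3*r^2 - 4*r - 5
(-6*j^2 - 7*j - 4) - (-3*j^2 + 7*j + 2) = -3*j^2 - 14*j - 6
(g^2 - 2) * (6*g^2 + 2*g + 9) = 6*g^4 + 2*g^3 - 3*g^2 - 4*g - 18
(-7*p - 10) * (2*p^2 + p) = -14*p^3 - 27*p^2 - 10*p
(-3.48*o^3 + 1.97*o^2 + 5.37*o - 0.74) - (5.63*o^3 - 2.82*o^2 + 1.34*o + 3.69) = -9.11*o^3 + 4.79*o^2 + 4.03*o - 4.43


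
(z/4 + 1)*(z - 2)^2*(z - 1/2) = z^4/4 - z^3/8 - 3*z^2 + 11*z/2 - 2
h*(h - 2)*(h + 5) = h^3 + 3*h^2 - 10*h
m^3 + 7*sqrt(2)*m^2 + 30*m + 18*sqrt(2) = (m + sqrt(2))*(m + 3*sqrt(2))^2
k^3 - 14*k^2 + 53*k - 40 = (k - 8)*(k - 5)*(k - 1)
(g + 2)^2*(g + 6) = g^3 + 10*g^2 + 28*g + 24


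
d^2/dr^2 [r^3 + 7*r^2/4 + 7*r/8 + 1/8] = 6*r + 7/2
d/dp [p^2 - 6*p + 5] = 2*p - 6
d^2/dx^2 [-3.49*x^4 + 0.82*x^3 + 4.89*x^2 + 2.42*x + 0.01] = -41.88*x^2 + 4.92*x + 9.78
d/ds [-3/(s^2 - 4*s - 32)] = 6*(s - 2)/(-s^2 + 4*s + 32)^2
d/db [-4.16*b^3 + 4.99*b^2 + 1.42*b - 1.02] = -12.48*b^2 + 9.98*b + 1.42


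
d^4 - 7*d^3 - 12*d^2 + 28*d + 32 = (d - 8)*(d - 2)*(d + 1)*(d + 2)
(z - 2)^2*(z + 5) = z^3 + z^2 - 16*z + 20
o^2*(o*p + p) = o^3*p + o^2*p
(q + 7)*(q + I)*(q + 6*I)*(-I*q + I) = -I*q^4 + 7*q^3 - 6*I*q^3 + 42*q^2 + 13*I*q^2 - 49*q + 36*I*q - 42*I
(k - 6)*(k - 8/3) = k^2 - 26*k/3 + 16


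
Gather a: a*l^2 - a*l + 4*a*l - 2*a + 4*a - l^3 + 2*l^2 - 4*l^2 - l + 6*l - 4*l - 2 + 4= a*(l^2 + 3*l + 2) - l^3 - 2*l^2 + l + 2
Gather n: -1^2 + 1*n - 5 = n - 6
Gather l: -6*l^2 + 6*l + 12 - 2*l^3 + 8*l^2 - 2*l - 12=-2*l^3 + 2*l^2 + 4*l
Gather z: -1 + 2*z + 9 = 2*z + 8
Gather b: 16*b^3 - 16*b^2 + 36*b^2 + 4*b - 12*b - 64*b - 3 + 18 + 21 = 16*b^3 + 20*b^2 - 72*b + 36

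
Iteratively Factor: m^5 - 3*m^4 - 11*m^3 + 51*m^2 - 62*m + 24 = (m - 2)*(m^4 - m^3 - 13*m^2 + 25*m - 12) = (m - 3)*(m - 2)*(m^3 + 2*m^2 - 7*m + 4) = (m - 3)*(m - 2)*(m - 1)*(m^2 + 3*m - 4) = (m - 3)*(m - 2)*(m - 1)*(m + 4)*(m - 1)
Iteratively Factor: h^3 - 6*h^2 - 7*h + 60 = (h + 3)*(h^2 - 9*h + 20) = (h - 4)*(h + 3)*(h - 5)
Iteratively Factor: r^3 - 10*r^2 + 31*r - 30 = (r - 3)*(r^2 - 7*r + 10) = (r - 5)*(r - 3)*(r - 2)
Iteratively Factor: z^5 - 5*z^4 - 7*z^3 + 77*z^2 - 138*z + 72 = (z - 3)*(z^4 - 2*z^3 - 13*z^2 + 38*z - 24) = (z - 3)^2*(z^3 + z^2 - 10*z + 8) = (z - 3)^2*(z + 4)*(z^2 - 3*z + 2) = (z - 3)^2*(z - 2)*(z + 4)*(z - 1)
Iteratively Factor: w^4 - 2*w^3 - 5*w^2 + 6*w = (w + 2)*(w^3 - 4*w^2 + 3*w) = (w - 3)*(w + 2)*(w^2 - w) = w*(w - 3)*(w + 2)*(w - 1)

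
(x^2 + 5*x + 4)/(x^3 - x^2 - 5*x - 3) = (x + 4)/(x^2 - 2*x - 3)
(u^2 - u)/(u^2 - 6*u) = (u - 1)/(u - 6)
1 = 1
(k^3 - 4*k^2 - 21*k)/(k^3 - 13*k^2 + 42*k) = (k + 3)/(k - 6)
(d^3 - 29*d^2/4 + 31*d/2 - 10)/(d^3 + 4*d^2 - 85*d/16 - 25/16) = 4*(d^2 - 6*d + 8)/(4*d^2 + 21*d + 5)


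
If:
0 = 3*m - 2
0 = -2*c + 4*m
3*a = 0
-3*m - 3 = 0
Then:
No Solution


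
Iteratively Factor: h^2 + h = (h + 1)*(h)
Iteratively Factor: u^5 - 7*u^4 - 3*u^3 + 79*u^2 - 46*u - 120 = (u - 2)*(u^4 - 5*u^3 - 13*u^2 + 53*u + 60) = (u - 2)*(u + 1)*(u^3 - 6*u^2 - 7*u + 60) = (u - 2)*(u + 1)*(u + 3)*(u^2 - 9*u + 20) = (u - 5)*(u - 2)*(u + 1)*(u + 3)*(u - 4)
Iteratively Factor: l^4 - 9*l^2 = (l - 3)*(l^3 + 3*l^2) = (l - 3)*(l + 3)*(l^2) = l*(l - 3)*(l + 3)*(l)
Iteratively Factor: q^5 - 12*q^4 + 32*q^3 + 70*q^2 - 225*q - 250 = (q + 1)*(q^4 - 13*q^3 + 45*q^2 + 25*q - 250) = (q - 5)*(q + 1)*(q^3 - 8*q^2 + 5*q + 50) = (q - 5)^2*(q + 1)*(q^2 - 3*q - 10) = (q - 5)^2*(q + 1)*(q + 2)*(q - 5)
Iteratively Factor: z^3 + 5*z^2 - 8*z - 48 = (z + 4)*(z^2 + z - 12) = (z + 4)^2*(z - 3)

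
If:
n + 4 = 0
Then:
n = -4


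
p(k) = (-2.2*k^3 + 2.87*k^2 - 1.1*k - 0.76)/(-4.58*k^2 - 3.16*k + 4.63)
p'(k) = (9.16*k + 3.16)*(-2.2*k^3 + 2.87*k^2 - 1.1*k - 0.76)/(-4.58*k^2 - 3.16*k + 4.63)^2 + (-6.6*k^2 + 5.74*k - 1.1)/(-4.58*k^2 - 3.16*k + 4.63)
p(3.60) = 1.06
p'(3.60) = 0.42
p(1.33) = 0.30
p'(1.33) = 0.06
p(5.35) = 1.82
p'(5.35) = 0.45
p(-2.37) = -3.47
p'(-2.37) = -0.93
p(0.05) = -0.18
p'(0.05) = -0.33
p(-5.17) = -3.80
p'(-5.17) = 0.39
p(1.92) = 0.43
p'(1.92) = 0.30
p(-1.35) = 20.71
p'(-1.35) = -385.33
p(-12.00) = -6.85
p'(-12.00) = 0.47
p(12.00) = 4.91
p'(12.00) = 0.47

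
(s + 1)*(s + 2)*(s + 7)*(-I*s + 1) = -I*s^4 + s^3 - 10*I*s^3 + 10*s^2 - 23*I*s^2 + 23*s - 14*I*s + 14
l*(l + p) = l^2 + l*p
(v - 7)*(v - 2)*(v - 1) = v^3 - 10*v^2 + 23*v - 14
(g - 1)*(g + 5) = g^2 + 4*g - 5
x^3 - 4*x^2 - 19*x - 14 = (x - 7)*(x + 1)*(x + 2)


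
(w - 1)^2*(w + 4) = w^3 + 2*w^2 - 7*w + 4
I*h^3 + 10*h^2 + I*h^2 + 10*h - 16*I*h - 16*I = (h - 8*I)*(h - 2*I)*(I*h + I)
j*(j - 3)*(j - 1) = j^3 - 4*j^2 + 3*j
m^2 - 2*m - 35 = (m - 7)*(m + 5)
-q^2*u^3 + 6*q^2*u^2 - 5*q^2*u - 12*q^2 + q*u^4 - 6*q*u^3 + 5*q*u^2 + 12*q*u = (-q + u)*(u - 4)*(u - 3)*(q*u + q)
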